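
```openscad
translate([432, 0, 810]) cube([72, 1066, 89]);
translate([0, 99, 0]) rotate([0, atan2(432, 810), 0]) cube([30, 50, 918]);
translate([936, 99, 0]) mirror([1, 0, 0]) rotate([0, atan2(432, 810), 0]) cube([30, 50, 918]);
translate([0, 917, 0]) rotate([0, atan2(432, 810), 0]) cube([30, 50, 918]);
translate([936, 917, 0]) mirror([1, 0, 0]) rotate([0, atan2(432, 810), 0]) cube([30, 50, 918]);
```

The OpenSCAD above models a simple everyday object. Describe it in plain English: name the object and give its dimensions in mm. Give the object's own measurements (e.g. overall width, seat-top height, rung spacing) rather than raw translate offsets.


A sawhorse. A 72×1066×89 mm beam (x, y, z) sits on two A-frame leg pairs. Each pair is two raked legs of 30×50 mm section (50 mm along y) splaying symmetrically in x. Each leg rises 810 mm vertically over 432 mm of horizontal reach and is 918 mm long along its own axis. Every leg's outer bottom edge rests on the floor and its outer top edge meets a bottom edge of the beam — the left legs (tilting toward +x) meet the beam's −x bottom edge, the right legs (their mirror images, tilting toward −x) meet its +x bottom edge — so the leg tops tuck under the beam, the beam's underside is 810 mm above the floor, and the feet are 936 mm apart outside-to-outside with the beam centred between them. The two leg pairs are set in 99 mm from either end of the beam.


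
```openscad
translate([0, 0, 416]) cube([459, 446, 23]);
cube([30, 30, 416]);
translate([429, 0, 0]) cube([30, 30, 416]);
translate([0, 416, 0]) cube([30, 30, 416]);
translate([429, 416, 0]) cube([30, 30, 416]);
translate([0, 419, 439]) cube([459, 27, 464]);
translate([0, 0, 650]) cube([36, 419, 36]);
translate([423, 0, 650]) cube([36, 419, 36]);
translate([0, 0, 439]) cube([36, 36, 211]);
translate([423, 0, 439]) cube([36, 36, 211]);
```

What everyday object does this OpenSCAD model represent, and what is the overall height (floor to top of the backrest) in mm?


A chair. The overall height is 903 mm.

A slab on four corner posts with a tall panel at the back — a chair. The seat slab sits at z = 416 with thickness 23, and the 464 mm backrest starts at the seat top, so the overall height is 416 + 23 + 464 = 903 mm.


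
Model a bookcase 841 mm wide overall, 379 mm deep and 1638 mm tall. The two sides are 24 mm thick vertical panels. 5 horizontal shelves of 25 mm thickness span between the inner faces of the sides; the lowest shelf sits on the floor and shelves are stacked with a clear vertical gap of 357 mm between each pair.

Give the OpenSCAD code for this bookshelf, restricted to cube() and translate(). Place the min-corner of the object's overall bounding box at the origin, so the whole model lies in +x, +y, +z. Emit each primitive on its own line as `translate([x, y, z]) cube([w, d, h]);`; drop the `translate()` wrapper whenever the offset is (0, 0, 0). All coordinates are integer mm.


cube([24, 379, 1638]);
translate([817, 0, 0]) cube([24, 379, 1638]);
translate([24, 0, 0]) cube([793, 379, 25]);
translate([24, 0, 382]) cube([793, 379, 25]);
translate([24, 0, 764]) cube([793, 379, 25]);
translate([24, 0, 1146]) cube([793, 379, 25]);
translate([24, 0, 1528]) cube([793, 379, 25]);


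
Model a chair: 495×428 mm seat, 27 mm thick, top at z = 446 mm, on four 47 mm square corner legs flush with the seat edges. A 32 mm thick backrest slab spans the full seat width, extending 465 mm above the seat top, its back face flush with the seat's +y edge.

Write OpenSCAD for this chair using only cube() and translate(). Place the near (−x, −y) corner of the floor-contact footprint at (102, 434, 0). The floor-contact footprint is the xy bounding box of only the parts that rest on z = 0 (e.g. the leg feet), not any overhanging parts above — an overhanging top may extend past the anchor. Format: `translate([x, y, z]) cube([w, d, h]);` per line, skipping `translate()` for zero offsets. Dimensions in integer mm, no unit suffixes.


translate([102, 434, 419]) cube([495, 428, 27]);
translate([102, 434, 0]) cube([47, 47, 419]);
translate([550, 434, 0]) cube([47, 47, 419]);
translate([102, 815, 0]) cube([47, 47, 419]);
translate([550, 815, 0]) cube([47, 47, 419]);
translate([102, 830, 446]) cube([495, 32, 465]);


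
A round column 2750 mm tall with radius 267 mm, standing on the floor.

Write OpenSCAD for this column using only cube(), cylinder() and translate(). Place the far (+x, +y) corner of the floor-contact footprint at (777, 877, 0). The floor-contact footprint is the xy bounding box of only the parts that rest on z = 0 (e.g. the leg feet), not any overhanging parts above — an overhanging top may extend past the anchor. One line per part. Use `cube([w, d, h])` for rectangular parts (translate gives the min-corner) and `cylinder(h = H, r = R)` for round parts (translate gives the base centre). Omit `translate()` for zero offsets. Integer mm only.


translate([510, 610, 0]) cylinder(h = 2750, r = 267);


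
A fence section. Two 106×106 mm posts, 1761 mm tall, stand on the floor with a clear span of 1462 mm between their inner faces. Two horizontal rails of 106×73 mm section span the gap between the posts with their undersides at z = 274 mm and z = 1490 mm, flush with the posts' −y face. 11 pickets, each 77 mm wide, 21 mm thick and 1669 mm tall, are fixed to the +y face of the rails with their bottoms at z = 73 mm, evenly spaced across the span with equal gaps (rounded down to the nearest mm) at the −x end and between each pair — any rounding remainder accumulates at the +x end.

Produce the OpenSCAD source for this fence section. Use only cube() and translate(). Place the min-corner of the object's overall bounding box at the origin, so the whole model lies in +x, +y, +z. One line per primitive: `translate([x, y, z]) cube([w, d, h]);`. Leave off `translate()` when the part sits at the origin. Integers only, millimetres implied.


cube([106, 106, 1761]);
translate([1568, 0, 0]) cube([106, 106, 1761]);
translate([106, 0, 274]) cube([1462, 106, 73]);
translate([106, 0, 1490]) cube([1462, 106, 73]);
translate([157, 106, 73]) cube([77, 21, 1669]);
translate([285, 106, 73]) cube([77, 21, 1669]);
translate([413, 106, 73]) cube([77, 21, 1669]);
translate([541, 106, 73]) cube([77, 21, 1669]);
translate([669, 106, 73]) cube([77, 21, 1669]);
translate([797, 106, 73]) cube([77, 21, 1669]);
translate([925, 106, 73]) cube([77, 21, 1669]);
translate([1053, 106, 73]) cube([77, 21, 1669]);
translate([1181, 106, 73]) cube([77, 21, 1669]);
translate([1309, 106, 73]) cube([77, 21, 1669]);
translate([1437, 106, 73]) cube([77, 21, 1669]);


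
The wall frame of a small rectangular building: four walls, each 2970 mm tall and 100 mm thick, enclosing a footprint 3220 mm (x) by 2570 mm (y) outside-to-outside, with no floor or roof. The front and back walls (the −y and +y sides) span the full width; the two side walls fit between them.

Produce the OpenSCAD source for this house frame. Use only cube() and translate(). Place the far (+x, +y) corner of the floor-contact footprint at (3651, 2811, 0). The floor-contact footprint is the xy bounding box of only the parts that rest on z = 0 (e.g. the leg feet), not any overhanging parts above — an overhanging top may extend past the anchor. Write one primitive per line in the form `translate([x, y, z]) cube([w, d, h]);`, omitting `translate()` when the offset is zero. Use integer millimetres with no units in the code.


translate([431, 241, 0]) cube([3220, 100, 2970]);
translate([431, 2711, 0]) cube([3220, 100, 2970]);
translate([431, 341, 0]) cube([100, 2370, 2970]);
translate([3551, 341, 0]) cube([100, 2370, 2970]);


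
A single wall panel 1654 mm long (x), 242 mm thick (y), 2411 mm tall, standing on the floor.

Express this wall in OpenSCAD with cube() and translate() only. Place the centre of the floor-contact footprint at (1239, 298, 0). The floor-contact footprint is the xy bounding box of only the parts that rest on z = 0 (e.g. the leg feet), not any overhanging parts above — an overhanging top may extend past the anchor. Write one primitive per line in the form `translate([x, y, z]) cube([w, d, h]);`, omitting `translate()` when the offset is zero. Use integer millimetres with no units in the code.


translate([412, 177, 0]) cube([1654, 242, 2411]);


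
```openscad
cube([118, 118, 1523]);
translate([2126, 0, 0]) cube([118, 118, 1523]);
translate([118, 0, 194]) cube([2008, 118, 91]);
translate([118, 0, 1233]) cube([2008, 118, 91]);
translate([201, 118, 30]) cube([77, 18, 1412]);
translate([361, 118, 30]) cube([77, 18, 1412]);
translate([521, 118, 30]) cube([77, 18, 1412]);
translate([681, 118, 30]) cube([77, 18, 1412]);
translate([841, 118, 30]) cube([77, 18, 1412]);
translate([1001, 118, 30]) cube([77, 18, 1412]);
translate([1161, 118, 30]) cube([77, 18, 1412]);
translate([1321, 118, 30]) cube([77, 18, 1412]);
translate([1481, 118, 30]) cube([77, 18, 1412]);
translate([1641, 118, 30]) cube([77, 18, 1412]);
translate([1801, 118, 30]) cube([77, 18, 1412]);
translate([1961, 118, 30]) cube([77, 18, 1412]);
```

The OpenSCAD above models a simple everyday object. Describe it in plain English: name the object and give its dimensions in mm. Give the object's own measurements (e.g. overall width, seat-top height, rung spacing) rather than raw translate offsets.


A fence section. Two 118×118 mm posts, 1523 mm tall, stand on the floor with a clear span of 2008 mm between their inner faces. Two horizontal rails of 118×91 mm section span the gap between the posts with their undersides at z = 194 mm and z = 1233 mm, flush with the posts' −y face. 12 pickets, each 77 mm wide, 18 mm thick and 1412 mm tall, are fixed to the +y face of the rails with their bottoms at z = 30 mm, spaced across the span with a 83 mm gap after the −x post and between neighbouring pickets, with 88 mm left before the +x post.


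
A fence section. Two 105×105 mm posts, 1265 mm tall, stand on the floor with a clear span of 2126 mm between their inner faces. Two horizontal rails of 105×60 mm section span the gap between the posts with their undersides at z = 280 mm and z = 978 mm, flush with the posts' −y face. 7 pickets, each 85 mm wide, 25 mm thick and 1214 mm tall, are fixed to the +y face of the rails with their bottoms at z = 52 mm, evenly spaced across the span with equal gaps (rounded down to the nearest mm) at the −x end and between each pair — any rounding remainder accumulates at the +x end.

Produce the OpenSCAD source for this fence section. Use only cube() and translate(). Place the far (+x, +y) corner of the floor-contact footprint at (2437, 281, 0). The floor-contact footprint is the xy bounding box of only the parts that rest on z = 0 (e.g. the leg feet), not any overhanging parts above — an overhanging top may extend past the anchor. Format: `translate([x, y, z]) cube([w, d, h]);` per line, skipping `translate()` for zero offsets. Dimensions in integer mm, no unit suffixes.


translate([101, 176, 0]) cube([105, 105, 1265]);
translate([2332, 176, 0]) cube([105, 105, 1265]);
translate([206, 176, 280]) cube([2126, 105, 60]);
translate([206, 176, 978]) cube([2126, 105, 60]);
translate([397, 281, 52]) cube([85, 25, 1214]);
translate([673, 281, 52]) cube([85, 25, 1214]);
translate([949, 281, 52]) cube([85, 25, 1214]);
translate([1225, 281, 52]) cube([85, 25, 1214]);
translate([1501, 281, 52]) cube([85, 25, 1214]);
translate([1777, 281, 52]) cube([85, 25, 1214]);
translate([2053, 281, 52]) cube([85, 25, 1214]);


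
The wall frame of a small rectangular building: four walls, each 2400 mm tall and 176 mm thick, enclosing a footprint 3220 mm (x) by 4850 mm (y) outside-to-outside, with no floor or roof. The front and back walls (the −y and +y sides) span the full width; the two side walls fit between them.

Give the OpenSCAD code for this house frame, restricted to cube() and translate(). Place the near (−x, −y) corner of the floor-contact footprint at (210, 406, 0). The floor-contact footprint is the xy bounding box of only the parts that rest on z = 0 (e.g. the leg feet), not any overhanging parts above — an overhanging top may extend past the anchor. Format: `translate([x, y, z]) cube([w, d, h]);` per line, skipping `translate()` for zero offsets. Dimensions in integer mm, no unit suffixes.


translate([210, 406, 0]) cube([3220, 176, 2400]);
translate([210, 5080, 0]) cube([3220, 176, 2400]);
translate([210, 582, 0]) cube([176, 4498, 2400]);
translate([3254, 582, 0]) cube([176, 4498, 2400]);


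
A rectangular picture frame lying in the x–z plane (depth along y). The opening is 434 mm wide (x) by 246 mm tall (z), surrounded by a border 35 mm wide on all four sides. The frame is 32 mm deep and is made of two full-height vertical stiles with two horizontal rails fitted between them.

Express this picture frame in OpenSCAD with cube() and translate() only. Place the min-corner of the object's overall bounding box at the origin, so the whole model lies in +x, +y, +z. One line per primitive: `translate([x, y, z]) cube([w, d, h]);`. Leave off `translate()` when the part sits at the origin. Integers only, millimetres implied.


cube([35, 32, 316]);
translate([469, 0, 0]) cube([35, 32, 316]);
translate([35, 0, 0]) cube([434, 32, 35]);
translate([35, 0, 281]) cube([434, 32, 35]);


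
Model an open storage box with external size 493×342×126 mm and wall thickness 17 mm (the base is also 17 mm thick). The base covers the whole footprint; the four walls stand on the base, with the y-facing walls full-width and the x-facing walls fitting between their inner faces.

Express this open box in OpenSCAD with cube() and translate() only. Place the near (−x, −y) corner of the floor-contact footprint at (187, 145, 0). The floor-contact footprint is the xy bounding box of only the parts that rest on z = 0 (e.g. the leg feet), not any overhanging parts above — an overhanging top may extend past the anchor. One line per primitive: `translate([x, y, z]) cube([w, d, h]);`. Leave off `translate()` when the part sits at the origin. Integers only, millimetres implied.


translate([187, 145, 0]) cube([493, 342, 17]);
translate([187, 145, 17]) cube([493, 17, 109]);
translate([187, 470, 17]) cube([493, 17, 109]);
translate([187, 162, 17]) cube([17, 308, 109]);
translate([663, 162, 17]) cube([17, 308, 109]);


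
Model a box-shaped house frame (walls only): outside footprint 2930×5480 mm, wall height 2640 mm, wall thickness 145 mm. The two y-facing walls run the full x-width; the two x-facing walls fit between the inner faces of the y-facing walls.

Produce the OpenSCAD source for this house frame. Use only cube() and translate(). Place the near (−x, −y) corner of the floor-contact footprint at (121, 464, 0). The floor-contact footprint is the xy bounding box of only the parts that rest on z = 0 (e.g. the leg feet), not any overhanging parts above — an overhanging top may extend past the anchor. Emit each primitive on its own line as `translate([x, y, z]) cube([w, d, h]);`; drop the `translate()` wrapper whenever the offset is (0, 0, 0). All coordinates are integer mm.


translate([121, 464, 0]) cube([2930, 145, 2640]);
translate([121, 5799, 0]) cube([2930, 145, 2640]);
translate([121, 609, 0]) cube([145, 5190, 2640]);
translate([2906, 609, 0]) cube([145, 5190, 2640]);


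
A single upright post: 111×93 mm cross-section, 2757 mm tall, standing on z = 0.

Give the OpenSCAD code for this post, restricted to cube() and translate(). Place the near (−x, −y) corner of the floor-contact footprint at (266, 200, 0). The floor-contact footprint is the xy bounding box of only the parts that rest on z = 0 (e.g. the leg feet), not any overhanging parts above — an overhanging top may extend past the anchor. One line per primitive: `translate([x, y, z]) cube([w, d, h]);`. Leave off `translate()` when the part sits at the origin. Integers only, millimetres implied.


translate([266, 200, 0]) cube([111, 93, 2757]);


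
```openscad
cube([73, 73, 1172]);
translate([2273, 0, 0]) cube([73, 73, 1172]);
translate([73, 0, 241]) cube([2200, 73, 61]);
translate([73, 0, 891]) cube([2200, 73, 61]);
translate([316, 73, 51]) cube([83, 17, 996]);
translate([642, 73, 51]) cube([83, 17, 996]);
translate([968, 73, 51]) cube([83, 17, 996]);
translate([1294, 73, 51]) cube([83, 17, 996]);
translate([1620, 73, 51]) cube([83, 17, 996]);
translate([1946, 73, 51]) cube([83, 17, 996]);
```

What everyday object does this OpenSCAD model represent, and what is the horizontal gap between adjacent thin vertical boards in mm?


A fence section. The picket gap is 243 mm.

Two posts, two rails, 6 pickets — a fence section. Span 2200 mm holds 6 pickets of 83 mm with 7 equal gaps: ⌊(2200 − 6·83) / 7⌋ = 243 mm.


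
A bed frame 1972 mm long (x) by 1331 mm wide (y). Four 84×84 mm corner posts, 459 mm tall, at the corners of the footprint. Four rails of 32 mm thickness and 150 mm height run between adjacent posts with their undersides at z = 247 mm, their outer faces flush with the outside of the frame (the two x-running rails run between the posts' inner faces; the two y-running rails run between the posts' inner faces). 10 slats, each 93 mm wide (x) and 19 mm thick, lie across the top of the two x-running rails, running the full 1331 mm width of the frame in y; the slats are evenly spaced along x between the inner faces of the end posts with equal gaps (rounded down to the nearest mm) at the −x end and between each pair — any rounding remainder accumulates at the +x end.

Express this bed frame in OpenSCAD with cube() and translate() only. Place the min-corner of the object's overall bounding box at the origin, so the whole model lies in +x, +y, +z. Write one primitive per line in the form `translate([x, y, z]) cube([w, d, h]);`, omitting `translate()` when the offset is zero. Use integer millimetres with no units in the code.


cube([84, 84, 459]);
translate([0, 1247, 0]) cube([84, 84, 459]);
translate([1888, 0, 0]) cube([84, 84, 459]);
translate([1888, 1247, 0]) cube([84, 84, 459]);
translate([84, 0, 247]) cube([1804, 32, 150]);
translate([84, 1299, 247]) cube([1804, 32, 150]);
translate([0, 84, 247]) cube([32, 1163, 150]);
translate([1940, 84, 247]) cube([32, 1163, 150]);
translate([163, 0, 397]) cube([93, 1331, 19]);
translate([335, 0, 397]) cube([93, 1331, 19]);
translate([507, 0, 397]) cube([93, 1331, 19]);
translate([679, 0, 397]) cube([93, 1331, 19]);
translate([851, 0, 397]) cube([93, 1331, 19]);
translate([1023, 0, 397]) cube([93, 1331, 19]);
translate([1195, 0, 397]) cube([93, 1331, 19]);
translate([1367, 0, 397]) cube([93, 1331, 19]);
translate([1539, 0, 397]) cube([93, 1331, 19]);
translate([1711, 0, 397]) cube([93, 1331, 19]);


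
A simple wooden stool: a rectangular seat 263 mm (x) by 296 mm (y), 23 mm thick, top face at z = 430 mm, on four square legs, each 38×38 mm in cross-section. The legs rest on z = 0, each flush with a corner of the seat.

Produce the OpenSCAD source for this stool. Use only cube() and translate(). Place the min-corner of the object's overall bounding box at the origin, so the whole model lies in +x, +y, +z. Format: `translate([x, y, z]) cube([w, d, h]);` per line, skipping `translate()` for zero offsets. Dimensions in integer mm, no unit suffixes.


translate([0, 0, 407]) cube([263, 296, 23]);
cube([38, 38, 407]);
translate([225, 0, 0]) cube([38, 38, 407]);
translate([0, 258, 0]) cube([38, 38, 407]);
translate([225, 258, 0]) cube([38, 38, 407]);


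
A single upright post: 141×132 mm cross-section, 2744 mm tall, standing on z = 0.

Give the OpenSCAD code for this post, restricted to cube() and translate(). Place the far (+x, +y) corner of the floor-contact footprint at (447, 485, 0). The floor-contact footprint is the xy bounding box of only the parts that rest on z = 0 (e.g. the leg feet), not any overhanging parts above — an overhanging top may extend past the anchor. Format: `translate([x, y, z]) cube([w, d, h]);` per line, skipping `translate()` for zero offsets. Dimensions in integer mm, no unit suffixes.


translate([306, 353, 0]) cube([141, 132, 2744]);


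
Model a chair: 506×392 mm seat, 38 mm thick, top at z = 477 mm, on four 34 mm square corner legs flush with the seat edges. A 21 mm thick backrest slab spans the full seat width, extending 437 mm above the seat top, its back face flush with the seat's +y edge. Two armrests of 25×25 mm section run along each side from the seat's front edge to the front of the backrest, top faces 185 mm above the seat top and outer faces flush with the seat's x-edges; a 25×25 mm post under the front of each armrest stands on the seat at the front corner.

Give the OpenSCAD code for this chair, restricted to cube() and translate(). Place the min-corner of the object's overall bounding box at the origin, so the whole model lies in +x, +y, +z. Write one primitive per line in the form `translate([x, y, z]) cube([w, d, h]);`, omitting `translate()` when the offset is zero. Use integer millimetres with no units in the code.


// leg_h = 477 - 38 = 439
// arm post h = 185 - 25 = 160
translate([0, 0, 439]) cube([506, 392, 38]);
cube([34, 34, 439]);
translate([472, 0, 0]) cube([34, 34, 439]);
translate([0, 358, 0]) cube([34, 34, 439]);
translate([472, 358, 0]) cube([34, 34, 439]);
translate([0, 371, 477]) cube([506, 21, 437]);
translate([0, 0, 637]) cube([25, 371, 25]);
translate([481, 0, 637]) cube([25, 371, 25]);
translate([0, 0, 477]) cube([25, 25, 160]);
translate([481, 0, 477]) cube([25, 25, 160]);


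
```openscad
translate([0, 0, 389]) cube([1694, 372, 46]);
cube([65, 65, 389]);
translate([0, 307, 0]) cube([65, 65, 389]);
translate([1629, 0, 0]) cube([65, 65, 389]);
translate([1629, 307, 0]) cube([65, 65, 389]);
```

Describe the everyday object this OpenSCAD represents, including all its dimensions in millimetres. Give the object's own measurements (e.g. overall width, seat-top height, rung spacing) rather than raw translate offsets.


A bench: a 1694×372 mm seat slab, 46 mm thick, top at z = 435 mm, on four 65×65 mm square legs flush with the seat corners and standing on z = 0.


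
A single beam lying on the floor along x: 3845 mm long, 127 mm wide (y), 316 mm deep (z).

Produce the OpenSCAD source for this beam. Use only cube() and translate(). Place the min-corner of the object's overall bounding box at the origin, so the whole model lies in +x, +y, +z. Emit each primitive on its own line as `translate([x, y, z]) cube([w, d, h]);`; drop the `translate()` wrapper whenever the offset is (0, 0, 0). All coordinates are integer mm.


cube([3845, 127, 316]);


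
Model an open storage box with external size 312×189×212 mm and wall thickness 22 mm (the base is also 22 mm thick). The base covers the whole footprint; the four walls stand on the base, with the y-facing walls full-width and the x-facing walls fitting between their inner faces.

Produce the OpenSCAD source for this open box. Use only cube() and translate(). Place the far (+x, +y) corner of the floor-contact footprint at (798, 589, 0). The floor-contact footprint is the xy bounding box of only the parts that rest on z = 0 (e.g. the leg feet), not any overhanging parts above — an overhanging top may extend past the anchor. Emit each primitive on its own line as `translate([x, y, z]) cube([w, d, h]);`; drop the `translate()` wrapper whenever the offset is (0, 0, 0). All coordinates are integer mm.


translate([486, 400, 0]) cube([312, 189, 22]);
translate([486, 400, 22]) cube([312, 22, 190]);
translate([486, 567, 22]) cube([312, 22, 190]);
translate([486, 422, 22]) cube([22, 145, 190]);
translate([776, 422, 22]) cube([22, 145, 190]);


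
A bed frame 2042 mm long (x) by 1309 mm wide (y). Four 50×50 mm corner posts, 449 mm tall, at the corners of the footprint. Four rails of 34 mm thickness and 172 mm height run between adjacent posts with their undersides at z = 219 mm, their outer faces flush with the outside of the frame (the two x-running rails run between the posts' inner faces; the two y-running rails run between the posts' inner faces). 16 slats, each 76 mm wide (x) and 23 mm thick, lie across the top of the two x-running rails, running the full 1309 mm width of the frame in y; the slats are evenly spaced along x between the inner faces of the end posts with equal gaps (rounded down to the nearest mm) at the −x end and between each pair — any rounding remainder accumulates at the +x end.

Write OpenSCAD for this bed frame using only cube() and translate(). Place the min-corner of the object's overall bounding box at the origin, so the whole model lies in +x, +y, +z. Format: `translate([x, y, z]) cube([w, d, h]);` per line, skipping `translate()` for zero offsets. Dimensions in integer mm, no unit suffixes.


cube([50, 50, 449]);
translate([0, 1259, 0]) cube([50, 50, 449]);
translate([1992, 0, 0]) cube([50, 50, 449]);
translate([1992, 1259, 0]) cube([50, 50, 449]);
translate([50, 0, 219]) cube([1942, 34, 172]);
translate([50, 1275, 219]) cube([1942, 34, 172]);
translate([0, 50, 219]) cube([34, 1209, 172]);
translate([2008, 50, 219]) cube([34, 1209, 172]);
translate([92, 0, 391]) cube([76, 1309, 23]);
translate([210, 0, 391]) cube([76, 1309, 23]);
translate([328, 0, 391]) cube([76, 1309, 23]);
translate([446, 0, 391]) cube([76, 1309, 23]);
translate([564, 0, 391]) cube([76, 1309, 23]);
translate([682, 0, 391]) cube([76, 1309, 23]);
translate([800, 0, 391]) cube([76, 1309, 23]);
translate([918, 0, 391]) cube([76, 1309, 23]);
translate([1036, 0, 391]) cube([76, 1309, 23]);
translate([1154, 0, 391]) cube([76, 1309, 23]);
translate([1272, 0, 391]) cube([76, 1309, 23]);
translate([1390, 0, 391]) cube([76, 1309, 23]);
translate([1508, 0, 391]) cube([76, 1309, 23]);
translate([1626, 0, 391]) cube([76, 1309, 23]);
translate([1744, 0, 391]) cube([76, 1309, 23]);
translate([1862, 0, 391]) cube([76, 1309, 23]);


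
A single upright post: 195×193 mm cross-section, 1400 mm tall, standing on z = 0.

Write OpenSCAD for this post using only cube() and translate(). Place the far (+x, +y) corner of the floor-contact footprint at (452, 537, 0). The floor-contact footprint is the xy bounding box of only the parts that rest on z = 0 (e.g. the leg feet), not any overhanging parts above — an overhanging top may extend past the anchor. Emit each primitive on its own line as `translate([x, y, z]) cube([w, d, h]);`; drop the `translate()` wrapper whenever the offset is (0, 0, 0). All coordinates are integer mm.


translate([257, 344, 0]) cube([195, 193, 1400]);


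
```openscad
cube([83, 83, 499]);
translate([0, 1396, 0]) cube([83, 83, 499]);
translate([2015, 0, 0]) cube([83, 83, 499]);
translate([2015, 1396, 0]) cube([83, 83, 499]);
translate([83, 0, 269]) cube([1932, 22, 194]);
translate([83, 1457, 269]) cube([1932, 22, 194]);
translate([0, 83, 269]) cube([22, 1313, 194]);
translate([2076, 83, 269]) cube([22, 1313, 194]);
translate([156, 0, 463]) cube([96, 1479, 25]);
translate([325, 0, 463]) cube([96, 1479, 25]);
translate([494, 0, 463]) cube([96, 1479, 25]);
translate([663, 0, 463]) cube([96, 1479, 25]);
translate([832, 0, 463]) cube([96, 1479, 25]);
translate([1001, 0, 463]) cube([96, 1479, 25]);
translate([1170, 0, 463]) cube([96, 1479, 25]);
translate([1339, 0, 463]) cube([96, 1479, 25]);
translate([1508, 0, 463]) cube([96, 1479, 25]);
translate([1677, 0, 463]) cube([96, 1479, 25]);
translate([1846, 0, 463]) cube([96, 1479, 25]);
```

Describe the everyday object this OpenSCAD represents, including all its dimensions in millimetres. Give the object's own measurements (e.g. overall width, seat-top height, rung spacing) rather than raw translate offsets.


A bed frame 2098 mm long (x) by 1479 mm wide (y). Four 83×83 mm corner posts, 499 mm tall, at the corners of the footprint. Four rails of 22 mm thickness and 194 mm height run between adjacent posts with their undersides at z = 269 mm, their outer faces flush with the outside of the frame (the two x-running rails run between the posts' inner faces; the two y-running rails run between the posts' inner faces). 11 slats, each 96 mm wide (x) and 25 mm thick, lie across the top of the two x-running rails, running the full 1479 mm width of the frame in y; along x they sit between the end posts with a 73 mm gap after the −x posts and between neighbouring slats and before the +x posts.


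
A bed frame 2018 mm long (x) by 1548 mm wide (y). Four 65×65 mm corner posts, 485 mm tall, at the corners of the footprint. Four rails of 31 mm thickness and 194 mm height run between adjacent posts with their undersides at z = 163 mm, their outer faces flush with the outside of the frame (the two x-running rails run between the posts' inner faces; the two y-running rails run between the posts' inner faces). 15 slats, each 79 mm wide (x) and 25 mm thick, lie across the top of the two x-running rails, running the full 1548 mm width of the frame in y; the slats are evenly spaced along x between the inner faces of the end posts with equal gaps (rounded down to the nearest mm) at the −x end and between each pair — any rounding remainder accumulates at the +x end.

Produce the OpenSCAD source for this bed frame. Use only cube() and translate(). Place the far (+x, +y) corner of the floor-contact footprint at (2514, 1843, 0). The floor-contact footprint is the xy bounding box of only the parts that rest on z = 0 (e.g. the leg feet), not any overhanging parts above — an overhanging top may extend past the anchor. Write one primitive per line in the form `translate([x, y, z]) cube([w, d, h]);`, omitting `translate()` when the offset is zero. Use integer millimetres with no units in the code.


translate([496, 295, 0]) cube([65, 65, 485]);
translate([496, 1778, 0]) cube([65, 65, 485]);
translate([2449, 295, 0]) cube([65, 65, 485]);
translate([2449, 1778, 0]) cube([65, 65, 485]);
translate([561, 295, 163]) cube([1888, 31, 194]);
translate([561, 1812, 163]) cube([1888, 31, 194]);
translate([496, 360, 163]) cube([31, 1418, 194]);
translate([2483, 360, 163]) cube([31, 1418, 194]);
translate([604, 295, 357]) cube([79, 1548, 25]);
translate([726, 295, 357]) cube([79, 1548, 25]);
translate([848, 295, 357]) cube([79, 1548, 25]);
translate([970, 295, 357]) cube([79, 1548, 25]);
translate([1092, 295, 357]) cube([79, 1548, 25]);
translate([1214, 295, 357]) cube([79, 1548, 25]);
translate([1336, 295, 357]) cube([79, 1548, 25]);
translate([1458, 295, 357]) cube([79, 1548, 25]);
translate([1580, 295, 357]) cube([79, 1548, 25]);
translate([1702, 295, 357]) cube([79, 1548, 25]);
translate([1824, 295, 357]) cube([79, 1548, 25]);
translate([1946, 295, 357]) cube([79, 1548, 25]);
translate([2068, 295, 357]) cube([79, 1548, 25]);
translate([2190, 295, 357]) cube([79, 1548, 25]);
translate([2312, 295, 357]) cube([79, 1548, 25]);


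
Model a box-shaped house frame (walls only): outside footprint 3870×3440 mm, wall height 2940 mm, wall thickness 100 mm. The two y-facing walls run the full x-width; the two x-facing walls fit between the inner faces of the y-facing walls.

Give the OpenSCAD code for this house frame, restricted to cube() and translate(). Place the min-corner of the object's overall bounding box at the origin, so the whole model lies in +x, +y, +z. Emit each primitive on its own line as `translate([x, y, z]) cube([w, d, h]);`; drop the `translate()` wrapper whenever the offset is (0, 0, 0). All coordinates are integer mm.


cube([3870, 100, 2940]);
translate([0, 3340, 0]) cube([3870, 100, 2940]);
translate([0, 100, 0]) cube([100, 3240, 2940]);
translate([3770, 100, 0]) cube([100, 3240, 2940]);


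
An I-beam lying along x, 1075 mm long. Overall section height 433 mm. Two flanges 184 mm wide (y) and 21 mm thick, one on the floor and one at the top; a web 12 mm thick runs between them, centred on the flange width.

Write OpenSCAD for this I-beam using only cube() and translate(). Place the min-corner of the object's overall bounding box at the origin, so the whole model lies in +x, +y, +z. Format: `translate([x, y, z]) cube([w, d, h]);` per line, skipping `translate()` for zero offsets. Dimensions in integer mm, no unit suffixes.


cube([1075, 184, 21]);
translate([0, 86, 21]) cube([1075, 12, 391]);
translate([0, 0, 412]) cube([1075, 184, 21]);


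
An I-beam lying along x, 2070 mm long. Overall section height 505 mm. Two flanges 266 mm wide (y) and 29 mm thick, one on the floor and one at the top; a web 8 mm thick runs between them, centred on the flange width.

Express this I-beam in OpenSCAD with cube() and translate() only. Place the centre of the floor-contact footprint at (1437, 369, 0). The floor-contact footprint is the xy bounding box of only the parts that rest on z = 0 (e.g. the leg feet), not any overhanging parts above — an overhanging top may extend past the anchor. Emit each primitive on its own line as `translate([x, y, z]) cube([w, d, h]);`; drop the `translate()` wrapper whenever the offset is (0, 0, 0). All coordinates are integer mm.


translate([402, 236, 0]) cube([2070, 266, 29]);
translate([402, 365, 29]) cube([2070, 8, 447]);
translate([402, 236, 476]) cube([2070, 266, 29]);


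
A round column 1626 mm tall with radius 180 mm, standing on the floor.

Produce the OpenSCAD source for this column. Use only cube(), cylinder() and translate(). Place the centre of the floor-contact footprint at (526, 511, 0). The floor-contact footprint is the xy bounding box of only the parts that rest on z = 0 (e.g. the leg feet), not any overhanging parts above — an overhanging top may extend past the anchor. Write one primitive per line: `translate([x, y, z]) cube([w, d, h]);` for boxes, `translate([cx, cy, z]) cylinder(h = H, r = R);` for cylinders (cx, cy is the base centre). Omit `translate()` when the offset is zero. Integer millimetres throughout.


translate([526, 511, 0]) cylinder(h = 1626, r = 180);


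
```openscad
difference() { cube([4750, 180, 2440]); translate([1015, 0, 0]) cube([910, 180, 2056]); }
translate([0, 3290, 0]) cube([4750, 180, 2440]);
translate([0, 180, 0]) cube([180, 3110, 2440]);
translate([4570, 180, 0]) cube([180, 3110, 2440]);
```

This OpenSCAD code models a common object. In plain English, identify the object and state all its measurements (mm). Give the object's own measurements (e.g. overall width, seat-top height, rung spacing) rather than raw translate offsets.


A single room: four walls, each 2440 mm tall and 180 mm thick, enclosing an outside footprint 4750×3470 mm (x × y), no floor or roof. The front and back walls (−y and +y sides) run the full x-width; the side walls fit between their inner faces. A door opening 910 mm wide and 2056 mm tall is cut through the front wall from the floor up, its −x edge 1015 mm from the wall's −x end.


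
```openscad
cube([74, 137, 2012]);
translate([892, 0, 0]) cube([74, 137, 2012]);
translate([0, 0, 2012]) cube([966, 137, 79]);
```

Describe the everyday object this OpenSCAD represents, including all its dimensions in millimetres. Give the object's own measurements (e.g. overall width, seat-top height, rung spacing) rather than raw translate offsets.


A door frame. The clear opening is 818 mm wide and 2012 mm high. Two 74 mm wide jambs, 137 mm deep, stand either side of the opening from the floor to the top of the opening. A 79 mm thick head sits across the top of both jambs, spanning the full outside width of the frame.


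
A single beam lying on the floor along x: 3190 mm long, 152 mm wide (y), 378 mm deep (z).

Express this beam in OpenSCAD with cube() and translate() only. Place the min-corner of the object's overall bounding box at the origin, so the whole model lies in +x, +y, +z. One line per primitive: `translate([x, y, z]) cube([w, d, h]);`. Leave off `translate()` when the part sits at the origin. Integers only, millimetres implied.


cube([3190, 152, 378]);


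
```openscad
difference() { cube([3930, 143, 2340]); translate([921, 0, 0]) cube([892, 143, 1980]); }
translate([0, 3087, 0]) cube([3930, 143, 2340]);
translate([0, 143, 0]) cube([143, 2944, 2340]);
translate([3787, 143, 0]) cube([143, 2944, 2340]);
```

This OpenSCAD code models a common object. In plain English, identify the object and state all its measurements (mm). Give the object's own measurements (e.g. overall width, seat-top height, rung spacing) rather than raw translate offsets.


A single room: four walls, each 2340 mm tall and 143 mm thick, enclosing an outside footprint 3930×3230 mm (x × y), no floor or roof. The front and back walls (−y and +y sides) run the full x-width; the side walls fit between their inner faces. A door opening 892 mm wide and 1980 mm tall is cut through the front wall from the floor up, its −x edge 921 mm from the wall's −x end.


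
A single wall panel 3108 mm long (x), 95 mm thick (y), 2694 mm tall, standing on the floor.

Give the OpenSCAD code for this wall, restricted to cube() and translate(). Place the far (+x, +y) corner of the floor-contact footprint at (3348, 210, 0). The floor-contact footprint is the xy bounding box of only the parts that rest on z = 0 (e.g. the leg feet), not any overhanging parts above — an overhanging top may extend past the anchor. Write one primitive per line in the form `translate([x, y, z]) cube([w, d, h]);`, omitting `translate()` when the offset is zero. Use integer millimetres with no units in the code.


translate([240, 115, 0]) cube([3108, 95, 2694]);


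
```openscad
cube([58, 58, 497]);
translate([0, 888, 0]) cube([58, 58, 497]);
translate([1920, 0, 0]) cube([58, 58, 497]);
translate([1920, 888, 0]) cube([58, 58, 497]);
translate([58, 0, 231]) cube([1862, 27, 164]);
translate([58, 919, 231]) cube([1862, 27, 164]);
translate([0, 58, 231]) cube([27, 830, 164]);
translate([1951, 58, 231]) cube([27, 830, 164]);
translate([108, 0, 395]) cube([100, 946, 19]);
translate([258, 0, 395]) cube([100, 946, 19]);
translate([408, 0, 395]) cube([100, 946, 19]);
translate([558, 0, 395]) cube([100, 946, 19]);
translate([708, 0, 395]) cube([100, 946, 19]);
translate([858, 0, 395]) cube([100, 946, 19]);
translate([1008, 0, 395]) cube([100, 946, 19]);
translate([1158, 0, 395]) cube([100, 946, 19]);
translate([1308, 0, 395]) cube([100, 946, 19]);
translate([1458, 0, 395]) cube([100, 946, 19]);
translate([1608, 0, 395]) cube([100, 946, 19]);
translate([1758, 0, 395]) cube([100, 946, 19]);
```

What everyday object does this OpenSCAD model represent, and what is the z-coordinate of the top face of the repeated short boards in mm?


A bed frame. The slat-top height is 414 mm.

Four posts, four rails, and a row of slats — a bed frame. Slats sit on the rails at z = 231 + 164 = 395; with slat thickness 19, the top is 414 mm.


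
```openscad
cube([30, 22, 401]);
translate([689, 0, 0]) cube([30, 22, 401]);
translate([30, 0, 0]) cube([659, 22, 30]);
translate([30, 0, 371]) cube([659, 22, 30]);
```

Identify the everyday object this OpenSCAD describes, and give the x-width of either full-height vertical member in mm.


A picture frame. The border width is 30 mm.

Four thin pieces enclosing a rectangular opening — a picture frame. The two full-height stiles are 401 mm tall; the top rail sits at z = 371 and is 30 mm tall, so the border above the opening is 401 − 371 = 30 mm, matching the stile x-width.


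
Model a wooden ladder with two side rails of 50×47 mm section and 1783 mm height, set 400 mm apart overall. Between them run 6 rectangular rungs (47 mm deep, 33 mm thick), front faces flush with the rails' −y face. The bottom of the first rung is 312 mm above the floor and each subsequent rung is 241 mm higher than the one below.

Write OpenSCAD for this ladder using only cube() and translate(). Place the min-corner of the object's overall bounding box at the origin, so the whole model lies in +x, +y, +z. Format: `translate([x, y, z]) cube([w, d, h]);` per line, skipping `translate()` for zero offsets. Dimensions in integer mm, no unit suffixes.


cube([50, 47, 1783]);
translate([350, 0, 0]) cube([50, 47, 1783]);
translate([50, 0, 312]) cube([300, 47, 33]);
translate([50, 0, 553]) cube([300, 47, 33]);
translate([50, 0, 794]) cube([300, 47, 33]);
translate([50, 0, 1035]) cube([300, 47, 33]);
translate([50, 0, 1276]) cube([300, 47, 33]);
translate([50, 0, 1517]) cube([300, 47, 33]);


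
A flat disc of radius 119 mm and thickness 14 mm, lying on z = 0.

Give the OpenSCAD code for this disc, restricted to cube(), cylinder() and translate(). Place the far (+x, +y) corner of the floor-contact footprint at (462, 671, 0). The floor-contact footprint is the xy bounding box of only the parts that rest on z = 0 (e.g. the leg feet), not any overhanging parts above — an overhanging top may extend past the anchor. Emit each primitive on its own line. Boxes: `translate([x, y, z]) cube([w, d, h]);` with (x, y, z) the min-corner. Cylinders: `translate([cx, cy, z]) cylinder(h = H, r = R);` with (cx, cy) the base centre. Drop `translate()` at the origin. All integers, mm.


translate([343, 552, 0]) cylinder(h = 14, r = 119);
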